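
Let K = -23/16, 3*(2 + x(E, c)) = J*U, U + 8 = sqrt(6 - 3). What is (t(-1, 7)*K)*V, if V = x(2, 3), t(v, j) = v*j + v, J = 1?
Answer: -161/3 + 23*sqrt(3)/6 ≈ -47.027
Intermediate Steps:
U = -8 + sqrt(3) (U = -8 + sqrt(6 - 3) = -8 + sqrt(3) ≈ -6.2680)
x(E, c) = -14/3 + sqrt(3)/3 (x(E, c) = -2 + (1*(-8 + sqrt(3)))/3 = -2 + (-8 + sqrt(3))/3 = -2 + (-8/3 + sqrt(3)/3) = -14/3 + sqrt(3)/3)
K = -23/16 (K = -23*1/16 = -23/16 ≈ -1.4375)
t(v, j) = v + j*v (t(v, j) = j*v + v = v + j*v)
V = -14/3 + sqrt(3)/3 ≈ -4.0893
(t(-1, 7)*K)*V = (-(1 + 7)*(-23/16))*(-14/3 + sqrt(3)/3) = (-1*8*(-23/16))*(-14/3 + sqrt(3)/3) = (-8*(-23/16))*(-14/3 + sqrt(3)/3) = 23*(-14/3 + sqrt(3)/3)/2 = -161/3 + 23*sqrt(3)/6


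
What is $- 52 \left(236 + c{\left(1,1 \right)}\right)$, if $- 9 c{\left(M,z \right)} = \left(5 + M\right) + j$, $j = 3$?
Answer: $-12220$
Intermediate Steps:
$c{\left(M,z \right)} = - \frac{8}{9} - \frac{M}{9}$ ($c{\left(M,z \right)} = - \frac{\left(5 + M\right) + 3}{9} = - \frac{8 + M}{9} = - \frac{8}{9} - \frac{M}{9}$)
$- 52 \left(236 + c{\left(1,1 \right)}\right) = - 52 \left(236 - 1\right) = \left(-52\right) 235 = -12220$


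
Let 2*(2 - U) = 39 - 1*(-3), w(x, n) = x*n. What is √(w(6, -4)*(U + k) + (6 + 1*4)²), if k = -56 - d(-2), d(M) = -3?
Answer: 2*√457 ≈ 42.755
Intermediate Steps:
w(x, n) = n*x
U = -19 (U = 2 - (39 - 1*(-3))/2 = 2 - (39 + 3)/2 = 2 - ½*42 = 2 - 21 = -19)
k = -53 (k = -56 - 1*(-3) = -56 + 3 = -53)
√(w(6, -4)*(U + k) + (6 + 1*4)²) = √((-4*6)*(-19 - 53) + (6 + 1*4)²) = √(-24*(-72) + (6 + 4)²) = √(1728 + 10²) = √(1728 + 100) = √1828 = 2*√457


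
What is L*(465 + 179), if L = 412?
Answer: 265328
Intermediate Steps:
L*(465 + 179) = 412*(465 + 179) = 412*644 = 265328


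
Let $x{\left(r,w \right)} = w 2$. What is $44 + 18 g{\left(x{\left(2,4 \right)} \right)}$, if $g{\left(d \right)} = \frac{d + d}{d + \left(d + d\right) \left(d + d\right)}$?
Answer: $\frac{496}{11} \approx 45.091$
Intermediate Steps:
$x{\left(r,w \right)} = 2 w$
$g{\left(d \right)} = \frac{2 d}{d + 4 d^{2}}$ ($g{\left(d \right)} = \frac{2 d}{d + 2 d 2 d} = \frac{2 d}{d + 4 d^{2}}$)
$44 + 18 g{\left(x{\left(2,4 \right)} \right)} = 44 + 18 \frac{2}{1 + 4 \cdot 2 \cdot 4} = 44 + 18 \frac{2}{1 + 4 \cdot 8} = 44 + 18 \frac{2}{1 + 32} = 44 + 18 \cdot \frac{2}{33} = 44 + \frac{12}{11} = \frac{496}{11}$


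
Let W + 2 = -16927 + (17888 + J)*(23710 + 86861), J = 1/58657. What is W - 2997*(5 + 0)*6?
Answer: 116011064428884/58657 ≈ 1.9778e+9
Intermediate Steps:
J = 1/58657 ≈ 1.7048e-5
W = 116016338279754/58657 (W = -2 + (-16927 + (17888 + 1/58657)*(23710 + 86861)) = -2 + (-16927 + (1049256417/58657)*110571) = -2 + (-16927 + 116017331284107/58657) = -2 + 116016338397068/58657 = 116016338279754/58657 ≈ 1.9779e+9)
W - 2997*(5 + 0)*6 = 116016338279754/58657 - 2997*(5 + 0)*6 = 116016338279754/58657 - 2997*5*6 = 116016338279754/58657 - 2997*30 = 116016338279754/58657 - 1*89910 = 116016338279754/58657 - 89910 = 116011064428884/58657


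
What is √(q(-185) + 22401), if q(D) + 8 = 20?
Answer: √22413 ≈ 149.71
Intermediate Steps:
q(D) = 12 (q(D) = -8 + 20 = 12)
√(q(-185) + 22401) = √(12 + 22401) = √22413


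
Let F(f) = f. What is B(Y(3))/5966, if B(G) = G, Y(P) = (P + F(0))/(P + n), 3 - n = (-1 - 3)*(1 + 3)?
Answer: 3/131252 ≈ 2.2857e-5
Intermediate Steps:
n = 19 (n = 3 - (-1 - 3)*(1 + 3) = 3 - (-4)*4 = 3 - 1*(-16) = 3 + 16 = 19)
Y(P) = P/(19 + P) (Y(P) = (P + 0)/(P + 19) = P/(19 + P))
B(Y(3))/5966 = (3/(19 + 3))/5966 = (3/22)/5966 = (3*(1/22))/5966 = (1/5966)*(3/22) = 3/131252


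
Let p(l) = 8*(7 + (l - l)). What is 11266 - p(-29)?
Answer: 11210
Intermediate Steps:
p(l) = 56 (p(l) = 8*(7 + 0) = 8*7 = 56)
11266 - p(-29) = 11266 - 1*56 = 11266 - 56 = 11210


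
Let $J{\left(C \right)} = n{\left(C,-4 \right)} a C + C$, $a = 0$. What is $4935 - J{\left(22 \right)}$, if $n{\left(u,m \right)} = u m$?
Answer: $4913$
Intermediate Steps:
$n{\left(u,m \right)} = m u$
$J{\left(C \right)} = C$ ($J{\left(C \right)} = - 4 C 0 C + C = - 4 C 0 + C = 0 + C = C$)
$4935 - J{\left(22 \right)} = 4935 - 22 = 4913$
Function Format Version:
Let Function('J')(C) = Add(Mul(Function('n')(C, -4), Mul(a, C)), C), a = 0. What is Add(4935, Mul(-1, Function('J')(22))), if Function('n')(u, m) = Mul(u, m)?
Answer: 4913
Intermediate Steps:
Function('n')(u, m) = Mul(m, u)
Function('J')(C) = C (Function('J')(C) = Add(Mul(Mul(-4, C), Mul(0, C)), C) = Add(Mul(Mul(-4, C), 0), C) = Add(0, C) = C)
Add(4935, Mul(-1, Function('J')(22))) = Add(4935, Mul(-1, 22)) = Add(4935, -22) = 4913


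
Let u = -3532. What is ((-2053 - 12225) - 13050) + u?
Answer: -30860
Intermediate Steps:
((-2053 - 12225) - 13050) + u = ((-2053 - 12225) - 13050) - 3532 = (-14278 - 13050) - 3532 = -27328 - 3532 = -30860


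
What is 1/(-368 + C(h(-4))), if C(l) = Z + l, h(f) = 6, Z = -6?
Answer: -1/368 ≈ -0.0027174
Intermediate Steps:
C(l) = -6 + l
1/(-368 + C(h(-4))) = 1/(-368 + (-6 + 6)) = 1/(-368 + 0) = 1/(-368) = -1/368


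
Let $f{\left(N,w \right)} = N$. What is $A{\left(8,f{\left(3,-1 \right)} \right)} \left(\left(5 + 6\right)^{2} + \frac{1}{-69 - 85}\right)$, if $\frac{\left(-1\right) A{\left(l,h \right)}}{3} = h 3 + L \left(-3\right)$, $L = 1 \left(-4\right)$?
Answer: $- \frac{167697}{22} \approx -7622.6$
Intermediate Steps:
$L = -4$
$A{\left(l,h \right)} = -36 - 9 h$ ($A{\left(l,h \right)} = - 3 \left(h 3 - -12\right) = - 3 \left(3 h + 12\right) = - 3 \left(12 + 3 h\right) = -36 - 9 h$)
$A{\left(8,f{\left(3,-1 \right)} \right)} \left(\left(5 + 6\right)^{2} + \frac{1}{-69 - 85}\right) = \left(-36 - 27\right) \left(\left(5 + 6\right)^{2} + \frac{1}{-69 - 85}\right) = \left(-36 - 27\right) \left(11^{2} + \frac{1}{-154}\right) = - 63 \left(121 - \frac{1}{154}\right) = \left(-63\right) \frac{18633}{154} = - \frac{167697}{22}$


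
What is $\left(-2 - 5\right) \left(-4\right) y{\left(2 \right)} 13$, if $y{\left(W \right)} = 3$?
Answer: $1092$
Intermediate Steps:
$\left(-2 - 5\right) \left(-4\right) y{\left(2 \right)} 13 = \left(-2 - 5\right) \left(-4\right) 3 \cdot 13 = \left(-7\right) \left(-4\right) 3 \cdot 13 = 28 \cdot 3 \cdot 13 = 84 \cdot 13 = 1092$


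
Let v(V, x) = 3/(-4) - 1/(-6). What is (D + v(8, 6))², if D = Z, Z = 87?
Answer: 1075369/144 ≈ 7467.8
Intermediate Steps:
v(V, x) = -7/12 (v(V, x) = 3*(-¼) - 1*(-⅙) = -¾ + ⅙ = -7/12)
D = 87
(D + v(8, 6))² = (87 - 7/12)² = (1037/12)² = 1075369/144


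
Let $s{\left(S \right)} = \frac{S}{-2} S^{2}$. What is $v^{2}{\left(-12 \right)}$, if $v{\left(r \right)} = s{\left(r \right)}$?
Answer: $746496$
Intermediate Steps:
$s{\left(S \right)} = - \frac{S^{3}}{2}$ ($s{\left(S \right)} = S \left(- \frac{1}{2}\right) S^{2} = - \frac{S}{2} S^{2} = - \frac{S^{3}}{2}$)
$v{\left(r \right)} = - \frac{r^{3}}{2}$
$v^{2}{\left(-12 \right)} = \left(- \frac{\left(-12\right)^{3}}{2}\right)^{2} = \left(\left(- \frac{1}{2}\right) \left(-1728\right)\right)^{2} = 864^{2} = 746496$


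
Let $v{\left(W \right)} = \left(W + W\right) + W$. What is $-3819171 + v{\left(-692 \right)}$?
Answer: $-3821247$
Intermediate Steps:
$v{\left(W \right)} = 3 W$ ($v{\left(W \right)} = 2 W + W = 3 W$)
$-3819171 + v{\left(-692 \right)} = -3819171 + 3 \left(-692\right) = -3819171 - 2076 = -3821247$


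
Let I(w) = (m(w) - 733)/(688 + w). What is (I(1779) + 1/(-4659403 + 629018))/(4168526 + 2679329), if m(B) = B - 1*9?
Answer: 4179506778/68087946946989725 ≈ 6.1384e-8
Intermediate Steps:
m(B) = -9 + B (m(B) = B - 9 = -9 + B)
I(w) = (-742 + w)/(688 + w) (I(w) = ((-9 + w) - 733)/(688 + w) = (-742 + w)/(688 + w))
(I(1779) + 1/(-4659403 + 629018))/(4168526 + 2679329) = ((-742 + 1779)/(688 + 1779) + 1/(-4659403 + 629018))/(4168526 + 2679329) = (1037/2467 + 1/(-4030385))/6847855 = ((1/2467)*1037 - 1/4030385)*(1/6847855) = (1037/2467 - 1/4030385)*(1/6847855) = (4179506778/9942959795)*(1/6847855) = 4179506778/68087946946989725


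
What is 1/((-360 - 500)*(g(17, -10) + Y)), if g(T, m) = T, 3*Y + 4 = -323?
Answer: 1/79120 ≈ 1.2639e-5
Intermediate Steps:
Y = -109 (Y = -4/3 + (1/3)*(-323) = -4/3 - 323/3 = -109)
1/((-360 - 500)*(g(17, -10) + Y)) = 1/((-360 - 500)*(17 - 109)) = 1/(-860*(-92)) = 1/79120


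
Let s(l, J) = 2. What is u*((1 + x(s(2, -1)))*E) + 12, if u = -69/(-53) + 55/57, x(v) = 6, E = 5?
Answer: 275932/3021 ≈ 91.338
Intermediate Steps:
u = 6848/3021 (u = -69*(-1/53) + 55*(1/57) = 69/53 + 55/57 = 6848/3021 ≈ 2.2668)
u*((1 + x(s(2, -1)))*E) + 12 = 6848*((1 + 6)*5)/3021 + 12 = 6848*(7*5)/3021 + 12 = (6848/3021)*35 + 12 = 239680/3021 + 12 = 275932/3021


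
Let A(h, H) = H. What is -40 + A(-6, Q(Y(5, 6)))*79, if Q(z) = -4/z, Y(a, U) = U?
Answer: -278/3 ≈ -92.667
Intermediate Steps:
-40 + A(-6, Q(Y(5, 6)))*79 = -40 - 4/6*79 = -40 - 4*1/6*79 = -40 - 2/3*79 = -40 - 158/3 = -278/3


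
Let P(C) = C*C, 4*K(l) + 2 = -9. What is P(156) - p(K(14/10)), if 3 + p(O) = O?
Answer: 97367/4 ≈ 24342.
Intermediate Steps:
K(l) = -11/4 (K(l) = -½ + (¼)*(-9) = -½ - 9/4 = -11/4)
p(O) = -3 + O
P(C) = C²
P(156) - p(K(14/10)) = 156² - (-3 - 11/4) = 24336 - 1*(-23/4) = 24336 + 23/4 = 97367/4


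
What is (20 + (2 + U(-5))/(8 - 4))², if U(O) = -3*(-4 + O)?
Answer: 11881/16 ≈ 742.56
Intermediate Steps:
U(O) = 12 - 3*O
(20 + (2 + U(-5))/(8 - 4))² = (20 + (2 + (12 - 3*(-5)))/(8 - 4))² = (20 + (2 + (12 + 15))/4)² = (20 + (2 + 27)*(¼))² = (20 + 29*(¼))² = (20 + 29/4)² = (109/4)² = 11881/16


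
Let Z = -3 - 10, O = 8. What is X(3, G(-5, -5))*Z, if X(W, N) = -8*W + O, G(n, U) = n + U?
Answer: 208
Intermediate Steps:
G(n, U) = U + n
X(W, N) = 8 - 8*W (X(W, N) = -8*W + 8 = 8 - 8*W)
Z = -13
X(3, G(-5, -5))*Z = (8 - 8*3)*(-13) = (8 - 24)*(-13) = -16*(-13) = 208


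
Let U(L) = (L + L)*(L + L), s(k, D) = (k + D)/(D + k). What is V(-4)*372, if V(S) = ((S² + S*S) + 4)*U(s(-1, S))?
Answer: 53568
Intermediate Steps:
s(k, D) = 1 (s(k, D) = (D + k)/(D + k) = 1)
U(L) = 4*L² (U(L) = (2*L)*(2*L) = 4*L²)
V(S) = 16 + 8*S² (V(S) = ((S² + S*S) + 4)*(4*1²) = ((S² + S²) + 4)*(4*1) = (2*S² + 4)*4 = (4 + 2*S²)*4 = 16 + 8*S²)
V(-4)*372 = (16 + 8*(-4)²)*372 = (16 + 8*16)*372 = (16 + 128)*372 = 144*372 = 53568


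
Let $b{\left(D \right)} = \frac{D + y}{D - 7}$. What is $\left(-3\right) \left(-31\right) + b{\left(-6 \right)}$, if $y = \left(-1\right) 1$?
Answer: $\frac{1216}{13} \approx 93.538$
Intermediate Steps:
$y = -1$
$b{\left(D \right)} = \frac{-1 + D}{-7 + D}$ ($b{\left(D \right)} = \frac{D - 1}{D - 7} = \frac{-1 + D}{-7 + D}$)
$\left(-3\right) \left(-31\right) + b{\left(-6 \right)} = \left(-3\right) \left(-31\right) + \frac{-1 - 6}{-7 - 6} = 93 + \frac{1}{-13} \left(-7\right) = 93 - - \frac{7}{13} = 93 + \frac{7}{13} = \frac{1216}{13}$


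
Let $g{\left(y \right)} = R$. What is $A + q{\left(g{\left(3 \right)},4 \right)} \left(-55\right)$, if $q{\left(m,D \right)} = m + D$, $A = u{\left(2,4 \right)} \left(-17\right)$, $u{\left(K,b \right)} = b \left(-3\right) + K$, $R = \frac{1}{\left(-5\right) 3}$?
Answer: $- \frac{139}{3} \approx -46.333$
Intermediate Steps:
$R = - \frac{1}{15}$ ($R = \frac{1}{-15} = - \frac{1}{15} \approx -0.066667$)
$u{\left(K,b \right)} = K - 3 b$ ($u{\left(K,b \right)} = - 3 b + K = K - 3 b$)
$g{\left(y \right)} = - \frac{1}{15}$
$A = 170$ ($A = \left(2 - 12\right) \left(-17\right) = \left(-10\right) \left(-17\right) = 170$)
$q{\left(m,D \right)} = D + m$
$A + q{\left(g{\left(3 \right)},4 \right)} \left(-55\right) = 170 + \left(4 - \frac{1}{15}\right) \left(-55\right) = 170 + \frac{59}{15} \left(-55\right) = 170 - \frac{649}{3} = - \frac{139}{3}$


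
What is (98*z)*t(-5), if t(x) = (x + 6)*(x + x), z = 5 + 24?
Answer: -28420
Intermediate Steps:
z = 29
t(x) = 2*x*(6 + x) (t(x) = (6 + x)*(2*x) = 2*x*(6 + x))
(98*z)*t(-5) = (98*29)*(2*(-5)*(6 - 5)) = 2842*(2*(-5)*1) = 2842*(-10) = -28420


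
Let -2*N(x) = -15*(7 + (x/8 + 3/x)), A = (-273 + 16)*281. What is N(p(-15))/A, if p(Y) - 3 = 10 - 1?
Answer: -525/577736 ≈ -0.00090872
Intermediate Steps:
p(Y) = 12 (p(Y) = 3 + (10 - 1) = 3 + 9 = 12)
A = -72217 (A = -257*281 = -72217)
N(x) = 105/2 + 15*x/16 + 45/(2*x) (N(x) = -(-15)*(7 + (x/8 + 3/x))/2 = -(-15)*(7 + (3/x + x/8))/2 = -(-15)*(7 + 3/x + x/8)/2 = -(-105 - 45/x - 15*x/8)/2 = 105/2 + 15*x/16 + 45/(2*x))
N(p(-15))/A = ((15/16)*(24 + 12*(56 + 12))/12)/(-72217) = ((15/16)*(1/12)*(24 + 12*68))*(-1/72217) = ((15/16)*(1/12)*(24 + 816))*(-1/72217) = ((15/16)*(1/12)*840)*(-1/72217) = (525/8)*(-1/72217) = -525/577736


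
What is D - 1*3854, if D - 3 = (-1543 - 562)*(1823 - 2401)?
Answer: 1212839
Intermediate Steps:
D = 1216693 (D = 3 + (-1543 - 562)*(1823 - 2401) = 3 - 2105*(-578) = 3 + 1216690 = 1216693)
D - 1*3854 = 1216693 - 1*3854 = 1216693 - 3854 = 1212839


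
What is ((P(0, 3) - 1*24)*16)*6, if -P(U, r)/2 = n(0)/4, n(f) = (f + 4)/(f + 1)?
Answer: -2496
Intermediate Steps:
n(f) = (4 + f)/(1 + f)
P(U, r) = -2 (P(U, r) = -2*(4 + 0)/(1 + 0)/4 = -2*4/1/4 = -2*1*4/4 = -8/4 = -2*1 = -2)
((P(0, 3) - 1*24)*16)*6 = ((-2 - 1*24)*16)*6 = ((-2 - 24)*16)*6 = -26*16*6 = -416*6 = -2496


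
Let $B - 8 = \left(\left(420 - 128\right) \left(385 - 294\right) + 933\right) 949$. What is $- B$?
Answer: $-26102253$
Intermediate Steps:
$B = 26102253$ ($B = 8 + \left(\left(420 - 128\right) \left(385 - 294\right) + 933\right) 949 = 8 + \left(292 \cdot 91 + 933\right) 949 = 8 + \left(26572 + 933\right) 949 = 8 + 27505 \cdot 949 = 8 + 26102245 = 26102253$)
$- B = \left(-1\right) 26102253 = -26102253$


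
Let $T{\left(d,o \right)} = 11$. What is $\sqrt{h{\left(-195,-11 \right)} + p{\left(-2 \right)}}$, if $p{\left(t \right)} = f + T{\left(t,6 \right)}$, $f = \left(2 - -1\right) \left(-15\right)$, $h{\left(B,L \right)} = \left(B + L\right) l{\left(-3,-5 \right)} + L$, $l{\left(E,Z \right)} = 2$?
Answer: $i \sqrt{457} \approx 21.378 i$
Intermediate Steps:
$h{\left(B,L \right)} = 2 B + 3 L$ ($h{\left(B,L \right)} = \left(B + L\right) 2 + L = \left(2 B + 2 L\right) + L = 2 B + 3 L$)
$f = -45$ ($f = \left(2 + 1\right) \left(-15\right) = 3 \left(-15\right) = -45$)
$p{\left(t \right)} = -34$ ($p{\left(t \right)} = -45 + 11 = -34$)
$\sqrt{h{\left(-195,-11 \right)} + p{\left(-2 \right)}} = \sqrt{\left(2 \left(-195\right) + 3 \left(-11\right)\right) - 34} = \sqrt{\left(-390 - 33\right) - 34} = \sqrt{-423 - 34} = \sqrt{-457} = i \sqrt{457}$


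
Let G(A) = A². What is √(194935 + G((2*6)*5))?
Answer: √198535 ≈ 445.57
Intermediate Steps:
√(194935 + G((2*6)*5)) = √(194935 + ((2*6)*5)²) = √(194935 + (12*5)²) = √(194935 + 60²) = √(194935 + 3600) = √198535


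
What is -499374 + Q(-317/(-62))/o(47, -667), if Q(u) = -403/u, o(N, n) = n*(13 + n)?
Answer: -34526994526315/69140553 ≈ -4.9937e+5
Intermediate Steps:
-499374 + Q(-317/(-62))/o(47, -667) = -499374 + (-403/((-317/(-62))))/((-667*(13 - 667))) = -499374 + (-403/((-317*(-1/62))))/((-667*(-654))) = -499374 - 403/317/62/436218 = -499374 - 403*62/317*(1/436218) = -499374 - 24986/317*1/436218 = -499374 - 12493/69140553 = -34526994526315/69140553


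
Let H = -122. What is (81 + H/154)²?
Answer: 38142976/5929 ≈ 6433.3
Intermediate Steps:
(81 + H/154)² = (81 - 122/154)² = (81 - 122*1/154)² = (81 - 61/77)² = (6176/77)² = 38142976/5929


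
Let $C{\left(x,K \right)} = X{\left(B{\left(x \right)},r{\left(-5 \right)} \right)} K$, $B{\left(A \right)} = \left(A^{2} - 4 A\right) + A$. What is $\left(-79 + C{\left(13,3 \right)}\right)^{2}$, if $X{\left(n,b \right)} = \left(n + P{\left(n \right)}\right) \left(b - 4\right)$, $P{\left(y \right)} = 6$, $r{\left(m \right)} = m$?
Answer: $14070001$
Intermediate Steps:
$B{\left(A \right)} = A^{2} - 3 A$
$X{\left(n,b \right)} = \left(-4 + b\right) \left(6 + n\right)$ ($X{\left(n,b \right)} = \left(n + 6\right) \left(b - 4\right) = \left(6 + n\right) \left(-4 + b\right) = \left(-4 + b\right) \left(6 + n\right)$)
$C{\left(x,K \right)} = K \left(-54 - 9 x \left(-3 + x\right)\right)$ ($C{\left(x,K \right)} = \left(-24 - 4 x \left(-3 + x\right) + 6 \left(-5\right) - 5 x \left(-3 + x\right)\right) K = \left(-24 - 4 x \left(-3 + x\right) - 30 - 5 x \left(-3 + x\right)\right) K = \left(-54 - 9 x \left(-3 + x\right)\right) K = K \left(-54 - 9 x \left(-3 + x\right)\right)$)
$\left(-79 + C{\left(13,3 \right)}\right)^{2} = \left(-79 - 27 \left(6 + 13 \left(-3 + 13\right)\right)\right)^{2} = \left(-79 - 27 \left(6 + 13 \cdot 10\right)\right)^{2} = \left(-79 - 27 \left(6 + 130\right)\right)^{2} = \left(-79 - 27 \cdot 136\right)^{2} = \left(-79 - 3672\right)^{2} = \left(-3751\right)^{2} = 14070001$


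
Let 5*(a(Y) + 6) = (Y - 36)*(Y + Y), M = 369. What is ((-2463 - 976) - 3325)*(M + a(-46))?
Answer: -63304276/5 ≈ -1.2661e+7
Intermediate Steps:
a(Y) = -6 + 2*Y*(-36 + Y)/5 (a(Y) = -6 + ((Y - 36)*(Y + Y))/5 = -6 + ((-36 + Y)*(2*Y))/5 = -6 + (2*Y*(-36 + Y))/5 = -6 + 2*Y*(-36 + Y)/5)
((-2463 - 976) - 3325)*(M + a(-46)) = ((-2463 - 976) - 3325)*(369 + (-6 - 72/5*(-46) + (⅖)*(-46)²)) = (-3439 - 3325)*(369 + (-6 + 3312/5 + (⅖)*2116)) = -6764*(369 + (-6 + 3312/5 + 4232/5)) = -6764*(369 + 7514/5) = -6764*9359/5 = -63304276/5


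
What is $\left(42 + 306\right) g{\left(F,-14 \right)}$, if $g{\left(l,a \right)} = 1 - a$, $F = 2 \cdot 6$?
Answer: $5220$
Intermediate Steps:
$F = 12$
$\left(42 + 306\right) g{\left(F,-14 \right)} = \left(42 + 306\right) \left(1 - -14\right) = 348 \left(1 + 14\right) = 348 \cdot 15 = 5220$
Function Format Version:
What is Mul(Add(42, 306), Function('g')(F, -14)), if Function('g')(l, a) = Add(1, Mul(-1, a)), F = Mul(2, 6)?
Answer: 5220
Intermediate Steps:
F = 12
Mul(Add(42, 306), Function('g')(F, -14)) = Mul(Add(42, 306), Add(1, Mul(-1, -14))) = Mul(348, Add(1, 14)) = Mul(348, 15) = 5220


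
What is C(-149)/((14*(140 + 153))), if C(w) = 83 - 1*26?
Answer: 57/4102 ≈ 0.013896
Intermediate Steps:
C(w) = 57 (C(w) = 83 - 26 = 57)
C(-149)/((14*(140 + 153))) = 57/((14*(140 + 153))) = 57/((14*293)) = 57/4102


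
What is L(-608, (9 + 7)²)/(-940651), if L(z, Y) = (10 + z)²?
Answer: -357604/940651 ≈ -0.38017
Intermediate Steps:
L(-608, (9 + 7)²)/(-940651) = (10 - 608)²/(-940651) = (-598)²*(-1/940651) = 357604*(-1/940651) = -357604/940651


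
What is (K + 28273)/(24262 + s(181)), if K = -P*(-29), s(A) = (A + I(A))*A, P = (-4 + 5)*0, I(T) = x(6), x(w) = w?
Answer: 28273/58109 ≈ 0.48655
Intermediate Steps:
I(T) = 6
P = 0 (P = 1*0 = 0)
s(A) = A*(6 + A) (s(A) = (A + 6)*A = (6 + A)*A = A*(6 + A))
K = 0 (K = -1*0*(-29) = 0*(-29) = 0)
(K + 28273)/(24262 + s(181)) = (0 + 28273)/(24262 + 181*(6 + 181)) = 28273/(24262 + 181*187) = 28273/(24262 + 33847) = 28273/58109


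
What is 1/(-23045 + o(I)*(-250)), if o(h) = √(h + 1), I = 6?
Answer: -4609/106126905 + 10*√7/21225381 ≈ -4.2183e-5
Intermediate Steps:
o(h) = √(1 + h)
1/(-23045 + o(I)*(-250)) = 1/(-23045 + √(1 + 6)*(-250)) = 1/(-23045 + √7*(-250)) = 1/(-23045 - 250*√7)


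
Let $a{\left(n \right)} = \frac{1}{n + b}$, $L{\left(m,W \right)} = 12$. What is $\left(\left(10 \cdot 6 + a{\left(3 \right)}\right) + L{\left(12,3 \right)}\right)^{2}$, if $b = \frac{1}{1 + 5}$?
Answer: $\frac{1887876}{361} \approx 5229.6$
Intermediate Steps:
$b = \frac{1}{6} \approx 0.16667$
$a{\left(n \right)} = \frac{1}{\frac{1}{6} + n}$ ($a{\left(n \right)} = \frac{1}{n + \frac{1}{6}} = \frac{1}{\frac{1}{6} + n}$)
$\left(\left(10 \cdot 6 + a{\left(3 \right)}\right) + L{\left(12,3 \right)}\right)^{2} = \left(\left(10 \cdot 6 + \frac{6}{1 + 6 \cdot 3}\right) + 12\right)^{2} = \left(\left(60 + \frac{6}{1 + 18}\right) + 12\right)^{2} = \left(\left(60 + \frac{6}{19}\right) + 12\right)^{2} = \left(\frac{1146}{19} + 12\right)^{2} = \left(\frac{1374}{19}\right)^{2} = \frac{1887876}{361}$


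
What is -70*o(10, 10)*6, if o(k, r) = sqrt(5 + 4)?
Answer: -1260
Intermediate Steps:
o(k, r) = 3 (o(k, r) = sqrt(9) = 3)
-70*o(10, 10)*6 = -70*3*6 = -210*6 = -1260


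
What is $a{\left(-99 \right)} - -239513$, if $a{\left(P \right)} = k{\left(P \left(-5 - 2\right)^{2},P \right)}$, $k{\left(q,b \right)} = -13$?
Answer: $239500$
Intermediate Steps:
$a{\left(P \right)} = -13$
$a{\left(-99 \right)} - -239513 = -13 - -239513 = -13 + 239513 = 239500$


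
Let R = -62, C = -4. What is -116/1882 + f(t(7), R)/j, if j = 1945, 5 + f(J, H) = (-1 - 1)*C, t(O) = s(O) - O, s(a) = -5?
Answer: -109987/1830245 ≈ -0.060094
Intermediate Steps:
t(O) = -5 - O
f(J, H) = 3 (f(J, H) = -5 + (-1 - 1)*(-4) = -5 - 2*(-4) = -5 + 8 = 3)
-116/1882 + f(t(7), R)/j = -116/1882 + 3/1945 = -116*1/1882 + 3*(1/1945) = -58/941 + 3/1945 = -109987/1830245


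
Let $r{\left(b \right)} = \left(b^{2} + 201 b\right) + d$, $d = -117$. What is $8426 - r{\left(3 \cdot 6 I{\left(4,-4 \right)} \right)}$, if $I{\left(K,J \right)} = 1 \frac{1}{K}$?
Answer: $\frac{30473}{4} \approx 7618.3$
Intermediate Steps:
$I{\left(K,J \right)} = \frac{1}{K}$
$r{\left(b \right)} = -117 + b^{2} + 201 b$ ($r{\left(b \right)} = \left(b^{2} + 201 b\right) - 117 = -117 + b^{2} + 201 b$)
$8426 - r{\left(3 \cdot 6 I{\left(4,-4 \right)} \right)} = 8426 - \left(-117 + \left(\frac{3 \cdot 6}{4}\right)^{2} + 201 \frac{3 \cdot 6}{4}\right) = 8426 - \left(-117 + \left(18 \cdot \frac{1}{4}\right)^{2} + 201 \cdot 18 \cdot \frac{1}{4}\right) = 8426 - \left(-117 + \left(\frac{9}{2}\right)^{2} + 201 \cdot \frac{9}{2}\right) = 8426 - \left(-117 + \frac{81}{4} + \frac{1809}{2}\right) = 8426 - \frac{3231}{4} = \frac{30473}{4}$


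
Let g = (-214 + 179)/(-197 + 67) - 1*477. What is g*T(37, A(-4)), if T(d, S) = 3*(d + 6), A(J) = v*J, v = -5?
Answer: -1598955/26 ≈ -61498.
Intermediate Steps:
A(J) = -5*J
T(d, S) = 18 + 3*d (T(d, S) = 3*(6 + d) = 18 + 3*d)
g = -12395/26 (g = -35/(-130) - 477 = -35*(-1/130) - 477 = 7/26 - 477 = -12395/26 ≈ -476.73)
g*T(37, A(-4)) = -12395*(18 + 3*37)/26 = -12395*(18 + 111)/26 = -12395/26*129 = -1598955/26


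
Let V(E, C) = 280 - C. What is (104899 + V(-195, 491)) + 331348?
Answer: 436036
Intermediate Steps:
(104899 + V(-195, 491)) + 331348 = (104899 + (280 - 1*491)) + 331348 = (104899 + (280 - 491)) + 331348 = (104899 - 211) + 331348 = 104688 + 331348 = 436036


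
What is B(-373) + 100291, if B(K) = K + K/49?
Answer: 4895609/49 ≈ 99910.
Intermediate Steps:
B(K) = 50*K/49 (B(K) = K + K*(1/49) = K + K/49 = 50*K/49)
B(-373) + 100291 = (50/49)*(-373) + 100291 = -18650/49 + 100291 = 4895609/49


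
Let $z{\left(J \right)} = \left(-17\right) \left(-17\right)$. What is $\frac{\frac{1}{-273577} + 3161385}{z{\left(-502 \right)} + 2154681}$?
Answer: $\frac{432441112072}{294775113845} \approx 1.467$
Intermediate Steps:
$z{\left(J \right)} = 289$
$\frac{\frac{1}{-273577} + 3161385}{z{\left(-502 \right)} + 2154681} = \frac{\frac{1}{-273577} + 3161385}{289 + 2154681} = \frac{- \frac{1}{273577} + 3161385}{2154970} = \frac{864882224144}{273577} \cdot \frac{1}{2154970} = \frac{432441112072}{294775113845}$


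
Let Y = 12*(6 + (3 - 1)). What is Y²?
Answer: 9216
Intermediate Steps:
Y = 96 (Y = 12*(6 + 2) = 12*8 = 96)
Y² = 96² = 9216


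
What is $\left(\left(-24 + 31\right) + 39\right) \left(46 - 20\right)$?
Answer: $1196$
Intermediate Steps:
$\left(\left(-24 + 31\right) + 39\right) \left(46 - 20\right) = \left(7 + 39\right) \left(46 - 20\right) = 46 \cdot 26 = 1196$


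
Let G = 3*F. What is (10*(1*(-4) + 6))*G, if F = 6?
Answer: 360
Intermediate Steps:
G = 18 (G = 3*6 = 18)
(10*(1*(-4) + 6))*G = (10*(1*(-4) + 6))*18 = (10*(-4 + 6))*18 = (10*2)*18 = 20*18 = 360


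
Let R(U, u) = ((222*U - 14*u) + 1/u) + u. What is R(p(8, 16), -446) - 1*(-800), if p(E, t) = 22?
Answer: 5120971/446 ≈ 11482.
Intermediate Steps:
R(U, u) = 1/u - 13*u + 222*U (R(U, u) = ((-14*u + 222*U) + 1/u) + u = (1/u - 14*u + 222*U) + u = 1/u - 13*u + 222*U)
R(p(8, 16), -446) - 1*(-800) = (1/(-446) - 13*(-446) + 222*22) - 1*(-800) = (-1/446 + 5798 + 4884) + 800 = 4764171/446 + 800 = 5120971/446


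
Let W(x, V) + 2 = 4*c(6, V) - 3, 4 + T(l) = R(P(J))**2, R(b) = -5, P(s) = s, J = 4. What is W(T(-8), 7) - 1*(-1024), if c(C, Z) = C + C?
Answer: 1067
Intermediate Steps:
c(C, Z) = 2*C
T(l) = 21 (T(l) = -4 + (-5)**2 = -4 + 25 = 21)
W(x, V) = 43 (W(x, V) = -2 + (4*(2*6) - 3) = -2 + (4*12 - 3) = -2 + (48 - 3) = -2 + 45 = 43)
W(T(-8), 7) - 1*(-1024) = 43 - 1*(-1024) = 43 + 1024 = 1067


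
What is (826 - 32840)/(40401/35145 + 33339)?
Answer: -62507335/65096642 ≈ -0.96022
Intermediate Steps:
(826 - 32840)/(40401/35145 + 33339) = -32014/(40401*(1/35145) + 33339) = -32014/(4489/3905 + 33339) = -32014/130193284/3905 = -32014*3905/130193284 = -62507335/65096642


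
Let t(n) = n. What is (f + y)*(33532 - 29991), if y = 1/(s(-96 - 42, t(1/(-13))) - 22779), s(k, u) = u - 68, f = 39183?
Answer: 41209524809003/297012 ≈ 1.3875e+8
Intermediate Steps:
s(k, u) = -68 + u
y = -13/297012 (y = 1/((-68 + 1/(-13)) - 22779) = 1/((-68 - 1/13) - 22779) = 1/(-885/13 - 22779) = 1/(-297012/13) = -13/297012 ≈ -4.3769e-5)
(f + y)*(33532 - 29991) = (39183 - 13/297012)*(33532 - 29991) = (11637821183/297012)*3541 = 41209524809003/297012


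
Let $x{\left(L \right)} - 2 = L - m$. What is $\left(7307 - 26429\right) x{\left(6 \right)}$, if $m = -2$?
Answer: $-191220$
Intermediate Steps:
$x{\left(L \right)} = 4 + L$ ($x{\left(L \right)} = 2 + \left(L - -2\right) = 2 + \left(L + 2\right) = 2 + \left(2 + L\right) = 4 + L$)
$\left(7307 - 26429\right) x{\left(6 \right)} = \left(7307 - 26429\right) \left(4 + 6\right) = \left(-19122\right) 10 = -191220$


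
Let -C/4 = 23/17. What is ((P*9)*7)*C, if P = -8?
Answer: 46368/17 ≈ 2727.5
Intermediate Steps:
C = -92/17 ≈ -5.4118
((P*9)*7)*C = (-8*9*7)*(-92/17) = -72*7*(-92/17) = -504*(-92/17) = 46368/17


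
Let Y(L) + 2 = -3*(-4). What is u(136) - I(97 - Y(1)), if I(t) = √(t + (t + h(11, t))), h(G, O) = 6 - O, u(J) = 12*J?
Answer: 1632 - √93 ≈ 1622.4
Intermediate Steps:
Y(L) = 10 (Y(L) = -2 - 3*(-4) = -2 + 12 = 10)
I(t) = √(6 + t) (I(t) = √(t + (t + (6 - t))) = √(t + 6) = √(6 + t))
u(136) - I(97 - Y(1)) = 12*136 - √(6 + (97 - 1*10)) = 1632 - √(6 + (97 - 10)) = 1632 - √(6 + 87) = 1632 - √93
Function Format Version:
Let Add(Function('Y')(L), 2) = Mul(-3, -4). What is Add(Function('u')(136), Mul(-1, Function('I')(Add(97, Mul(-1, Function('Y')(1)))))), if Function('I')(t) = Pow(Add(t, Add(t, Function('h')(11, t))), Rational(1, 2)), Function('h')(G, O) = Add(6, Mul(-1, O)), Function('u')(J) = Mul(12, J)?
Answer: Add(1632, Mul(-1, Pow(93, Rational(1, 2)))) ≈ 1622.4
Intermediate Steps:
Function('Y')(L) = 10 (Function('Y')(L) = Add(-2, Mul(-3, -4)) = Add(-2, 12) = 10)
Function('I')(t) = Pow(Add(6, t), Rational(1, 2)) (Function('I')(t) = Pow(Add(t, Add(t, Add(6, Mul(-1, t)))), Rational(1, 2)) = Pow(Add(t, 6), Rational(1, 2)) = Pow(Add(6, t), Rational(1, 2)))
Add(Function('u')(136), Mul(-1, Function('I')(Add(97, Mul(-1, Function('Y')(1)))))) = Add(Mul(12, 136), Mul(-1, Pow(Add(6, Add(97, Mul(-1, 10))), Rational(1, 2)))) = Add(1632, Mul(-1, Pow(Add(6, Add(97, -10)), Rational(1, 2)))) = Add(1632, Mul(-1, Pow(Add(6, 87), Rational(1, 2)))) = Add(1632, Mul(-1, Pow(93, Rational(1, 2))))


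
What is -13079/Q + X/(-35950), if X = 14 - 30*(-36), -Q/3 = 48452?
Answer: 155585293/2612774100 ≈ 0.059548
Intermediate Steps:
Q = -145356 (Q = -3*48452 = -145356)
X = 1094 (X = 14 + 1080 = 1094)
-13079/Q + X/(-35950) = -13079/(-145356) + 1094/(-35950) = -13079*(-1/145356) + 1094*(-1/35950) = 13079/145356 - 547/17975 = 155585293/2612774100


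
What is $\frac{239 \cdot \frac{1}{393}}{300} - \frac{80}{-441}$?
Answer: $\frac{353237}{1925700} \approx 0.18343$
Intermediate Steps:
$\frac{239 \cdot \frac{1}{393}}{300} - \frac{80}{-441} = 239 \cdot \frac{1}{393} \cdot \frac{1}{300} - - \frac{80}{441} = \frac{239}{393} \cdot \frac{1}{300} + \frac{80}{441} = \frac{239}{117900} + \frac{80}{441} = \frac{353237}{1925700}$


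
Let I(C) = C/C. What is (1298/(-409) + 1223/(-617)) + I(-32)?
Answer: -1048720/252353 ≈ -4.1558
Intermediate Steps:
I(C) = 1
(1298/(-409) + 1223/(-617)) + I(-32) = (1298/(-409) + 1223/(-617)) + 1 = (1298*(-1/409) + 1223*(-1/617)) + 1 = (-1298/409 - 1223/617) + 1 = -1301073/252353 + 1 = -1048720/252353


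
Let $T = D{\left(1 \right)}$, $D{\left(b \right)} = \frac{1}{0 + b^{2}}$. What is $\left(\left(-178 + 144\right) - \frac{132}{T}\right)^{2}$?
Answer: $27556$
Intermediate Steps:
$D{\left(b \right)} = \frac{1}{b^{2}}$
$T = 1$ ($T = 1^{-2} = 1$)
$\left(\left(-178 + 144\right) - \frac{132}{T}\right)^{2} = \left(\left(-178 + 144\right) - \frac{132}{1}\right)^{2} = \left(-34 - 132\right)^{2} = \left(-166\right)^{2} = 27556$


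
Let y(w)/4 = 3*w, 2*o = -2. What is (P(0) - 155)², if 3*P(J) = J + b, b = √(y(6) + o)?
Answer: (465 - √71)²/9 ≈ 23162.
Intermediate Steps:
o = -1 (o = (½)*(-2) = -1)
y(w) = 12*w (y(w) = 4*(3*w) = 12*w)
b = √71 (b = √(12*6 - 1) = √(72 - 1) = √71 ≈ 8.4261)
P(J) = J/3 + √71/3 (P(J) = (J + √71)/3 = J/3 + √71/3)
(P(0) - 155)² = (((⅓)*0 + √71/3) - 155)² = ((0 + √71/3) - 155)² = (√71/3 - 155)² = (-155 + √71/3)²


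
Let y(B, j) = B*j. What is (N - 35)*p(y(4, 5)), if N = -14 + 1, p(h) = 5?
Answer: -240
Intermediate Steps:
N = -13
(N - 35)*p(y(4, 5)) = (-13 - 35)*5 = -48*5 = -240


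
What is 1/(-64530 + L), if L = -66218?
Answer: -1/130748 ≈ -7.6483e-6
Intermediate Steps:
1/(-64530 + L) = 1/(-64530 - 66218) = 1/(-130748) = -1/130748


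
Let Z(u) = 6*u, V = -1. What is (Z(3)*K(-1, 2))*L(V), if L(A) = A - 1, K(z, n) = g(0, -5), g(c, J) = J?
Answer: 180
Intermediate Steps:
K(z, n) = -5
L(A) = -1 + A
(Z(3)*K(-1, 2))*L(V) = ((6*3)*(-5))*(-1 - 1) = (18*(-5))*(-2) = -90*(-2) = 180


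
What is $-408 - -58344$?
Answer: $57936$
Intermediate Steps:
$-408 - -58344 = -408 + 58344 = 57936$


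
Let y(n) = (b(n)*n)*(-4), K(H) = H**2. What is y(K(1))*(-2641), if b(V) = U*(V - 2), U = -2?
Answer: 21128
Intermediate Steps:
b(V) = 4 - 2*V (b(V) = -2*(V - 2) = -2*(-2 + V) = 4 - 2*V)
y(n) = -4*n*(4 - 2*n) (y(n) = ((4 - 2*n)*n)*(-4) = (n*(4 - 2*n))*(-4) = -4*n*(4 - 2*n))
y(K(1))*(-2641) = (8*1**2*(-2 + 1**2))*(-2641) = (8*1*(-2 + 1))*(-2641) = (8*1*(-1))*(-2641) = -8*(-2641) = 21128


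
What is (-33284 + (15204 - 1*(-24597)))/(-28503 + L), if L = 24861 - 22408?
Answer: -6517/26050 ≈ -0.25017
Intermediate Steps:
L = 2453
(-33284 + (15204 - 1*(-24597)))/(-28503 + L) = (-33284 + (15204 - 1*(-24597)))/(-28503 + 2453) = (-33284 + (15204 + 24597))/(-26050) = (-33284 + 39801)*(-1/26050) = 6517*(-1/26050) = -6517/26050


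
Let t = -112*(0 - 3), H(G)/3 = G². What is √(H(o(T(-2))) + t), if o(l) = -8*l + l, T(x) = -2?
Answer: 2*√231 ≈ 30.397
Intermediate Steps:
o(l) = -7*l
H(G) = 3*G²
t = 336 (t = -112*(-3) = 336)
√(H(o(T(-2))) + t) = √(3*(-7*(-2))² + 336) = √(3*14² + 336) = √(3*196 + 336) = √(588 + 336) = √924 = 2*√231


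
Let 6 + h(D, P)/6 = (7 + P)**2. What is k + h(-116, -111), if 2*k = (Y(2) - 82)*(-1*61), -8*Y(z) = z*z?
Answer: 269505/4 ≈ 67376.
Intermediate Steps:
Y(z) = -z**2/8 (Y(z) = -z*z/8 = -z**2/8)
h(D, P) = -36 + 6*(7 + P)**2
k = 10065/4 (k = ((-1/8*2**2 - 82)*(-1*61))/2 = ((-1/8*4 - 82)*(-61))/2 = ((-1/2 - 82)*(-61))/2 = (-165/2*(-61))/2 = (1/2)*(10065/2) = 10065/4 ≈ 2516.3)
k + h(-116, -111) = 10065/4 + (-36 + 6*(7 - 111)**2) = 10065/4 + (-36 + 6*(-104)**2) = 10065/4 + (-36 + 6*10816) = 10065/4 + (-36 + 64896) = 10065/4 + 64860 = 269505/4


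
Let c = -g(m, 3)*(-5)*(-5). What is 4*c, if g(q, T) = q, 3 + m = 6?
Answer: -300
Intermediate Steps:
m = 3 (m = -3 + 6 = 3)
c = -75 (c = -3*(-5)*(-5) = -1*(-15)*(-5) = 15*(-5) = -75)
4*c = 4*(-75) = -300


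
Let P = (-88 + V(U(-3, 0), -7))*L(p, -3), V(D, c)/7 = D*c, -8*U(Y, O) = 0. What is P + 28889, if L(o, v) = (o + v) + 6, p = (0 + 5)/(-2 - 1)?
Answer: 86315/3 ≈ 28772.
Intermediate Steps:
U(Y, O) = 0 (U(Y, O) = -⅛*0 = 0)
p = -5/3 (p = 5/(-3) = 5*(-⅓) = -5/3 ≈ -1.6667)
V(D, c) = 7*D*c (V(D, c) = 7*(D*c) = 7*D*c)
L(o, v) = 6 + o + v
P = -352/3 (P = (-88 + 7*0*(-7))*(6 - 5/3 - 3) = (-88 + 0)*(4/3) = -88*4/3 = -352/3 ≈ -117.33)
P + 28889 = -352/3 + 28889 = 86315/3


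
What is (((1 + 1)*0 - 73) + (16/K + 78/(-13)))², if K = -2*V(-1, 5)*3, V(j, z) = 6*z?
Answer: 12666481/2025 ≈ 6255.1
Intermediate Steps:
K = -180 (K = -12*5*3 = -2*30*3 = -60*3 = -180)
(((1 + 1)*0 - 73) + (16/K + 78/(-13)))² = (((1 + 1)*0 - 73) + (16/(-180) + 78/(-13)))² = ((2*0 - 73) + (16*(-1/180) + 78*(-1/13)))² = ((0 - 73) + (-4/45 - 6))² = (-73 - 274/45)² = (-3559/45)² = 12666481/2025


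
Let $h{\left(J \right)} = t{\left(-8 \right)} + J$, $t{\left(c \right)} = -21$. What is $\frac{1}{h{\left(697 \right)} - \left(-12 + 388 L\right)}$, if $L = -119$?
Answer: $\frac{1}{46860} \approx 2.134 \cdot 10^{-5}$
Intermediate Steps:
$h{\left(J \right)} = -21 + J$
$\frac{1}{h{\left(697 \right)} - \left(-12 + 388 L\right)} = \frac{1}{\left(-21 + 697\right) + \left(\left(-388\right) \left(-119\right) + 12\right)} = \frac{1}{676 + \left(46172 + 12\right)} = \frac{1}{676 + 46184} = \frac{1}{46860}$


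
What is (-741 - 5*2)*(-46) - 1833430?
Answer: -1798884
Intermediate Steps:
(-741 - 5*2)*(-46) - 1833430 = (-741 - 10)*(-46) - 1833430 = -751*(-46) - 1833430 = 34546 - 1833430 = -1798884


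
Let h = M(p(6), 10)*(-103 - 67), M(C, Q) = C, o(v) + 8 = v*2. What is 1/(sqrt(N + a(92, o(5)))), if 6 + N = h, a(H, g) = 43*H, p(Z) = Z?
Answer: sqrt(2930)/2930 ≈ 0.018474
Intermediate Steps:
o(v) = -8 + 2*v (o(v) = -8 + v*2 = -8 + 2*v)
h = -1020 (h = 6*(-103 - 67) = 6*(-170) = -1020)
N = -1026 (N = -6 - 1020 = -1026)
1/(sqrt(N + a(92, o(5)))) = 1/(sqrt(-1026 + 43*92)) = 1/(sqrt(-1026 + 3956)) = 1/(sqrt(2930)) = sqrt(2930)/2930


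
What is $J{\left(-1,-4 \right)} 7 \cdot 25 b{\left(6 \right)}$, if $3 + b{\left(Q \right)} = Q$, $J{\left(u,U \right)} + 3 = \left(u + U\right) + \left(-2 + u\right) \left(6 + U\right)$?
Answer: $-7350$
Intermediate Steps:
$J{\left(u,U \right)} = -3 + U + u + \left(-2 + u\right) \left(6 + U\right)$ ($J{\left(u,U \right)} = -3 + \left(\left(u + U\right) + \left(-2 + u\right) \left(6 + U\right)\right) = -3 + \left(\left(U + u\right) + \left(-2 + u\right) \left(6 + U\right)\right) = -3 + \left(U + u + \left(-2 + u\right) \left(6 + U\right)\right) = -3 + U + u + \left(-2 + u\right) \left(6 + U\right)$)
$b{\left(Q \right)} = -3 + Q$
$J{\left(-1,-4 \right)} 7 \cdot 25 b{\left(6 \right)} = \left(-15 - -4 + 7 \left(-1\right) - -4\right) 7 \cdot 25 \left(-3 + 6\right) = \left(-15 + 4 - 7 + 4\right) 7 \cdot 25 \cdot 3 = \left(-14\right) 7 \cdot 25 \cdot 3 = \left(-98\right) 25 \cdot 3 = \left(-2450\right) 3 = -7350$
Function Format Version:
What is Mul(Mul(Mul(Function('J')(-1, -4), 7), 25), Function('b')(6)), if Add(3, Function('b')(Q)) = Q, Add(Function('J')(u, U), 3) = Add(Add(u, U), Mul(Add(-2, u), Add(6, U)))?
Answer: -7350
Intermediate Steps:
Function('J')(u, U) = Add(-3, U, u, Mul(Add(-2, u), Add(6, U))) (Function('J')(u, U) = Add(-3, Add(Add(u, U), Mul(Add(-2, u), Add(6, U)))) = Add(-3, Add(Add(U, u), Mul(Add(-2, u), Add(6, U)))) = Add(-3, Add(U, u, Mul(Add(-2, u), Add(6, U)))) = Add(-3, U, u, Mul(Add(-2, u), Add(6, U))))
Function('b')(Q) = Add(-3, Q)
Mul(Mul(Mul(Function('J')(-1, -4), 7), 25), Function('b')(6)) = Mul(Mul(Mul(Add(-15, Mul(-1, -4), Mul(7, -1), Mul(-4, -1)), 7), 25), Add(-3, 6)) = Mul(Mul(Mul(Add(-15, 4, -7, 4), 7), 25), 3) = Mul(Mul(Mul(-14, 7), 25), 3) = Mul(Mul(-98, 25), 3) = Mul(-2450, 3) = -7350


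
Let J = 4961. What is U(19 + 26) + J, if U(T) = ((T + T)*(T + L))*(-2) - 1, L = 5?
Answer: -4040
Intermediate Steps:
U(T) = -1 - 4*T*(5 + T) (U(T) = ((T + T)*(T + 5))*(-2) - 1 = ((2*T)*(5 + T))*(-2) - 1 = (2*T*(5 + T))*(-2) - 1 = -4*T*(5 + T) - 1 = -1 - 4*T*(5 + T))
U(19 + 26) + J = (-1 - 20*(19 + 26) - 4*(19 + 26)²) + 4961 = (-1 - 20*45 - 4*45²) + 4961 = (-1 - 900 - 4*2025) + 4961 = (-1 - 900 - 8100) + 4961 = -9001 + 4961 = -4040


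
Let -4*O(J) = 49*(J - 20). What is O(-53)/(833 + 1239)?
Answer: 511/1184 ≈ 0.43159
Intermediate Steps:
O(J) = 245 - 49*J/4 (O(J) = -49*(J - 20)/4 = -49*(-20 + J)/4 = -(-980 + 49*J)/4 = 245 - 49*J/4)
O(-53)/(833 + 1239) = (245 - 49/4*(-53))/(833 + 1239) = (245 + 2597/4)/2072 = (3577/4)*(1/2072) = 511/1184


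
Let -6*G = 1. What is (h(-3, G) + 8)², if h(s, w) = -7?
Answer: 1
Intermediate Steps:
G = -⅙ (G = -⅙*1 = -⅙ ≈ -0.16667)
(h(-3, G) + 8)² = (-7 + 8)² = 1² = 1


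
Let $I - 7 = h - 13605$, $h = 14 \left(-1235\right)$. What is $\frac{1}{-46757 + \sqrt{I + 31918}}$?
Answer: $- \frac{46757}{2186216019} - \frac{\sqrt{1030}}{2186216019} \approx -2.1402 \cdot 10^{-5}$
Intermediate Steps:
$h = -17290$
$I = -30888$ ($I = 7 - 30895 = -30888$)
$\frac{1}{-46757 + \sqrt{I + 31918}} = \frac{1}{-46757 + \sqrt{-30888 + 31918}} = \frac{1}{-46757 + \sqrt{1030}}$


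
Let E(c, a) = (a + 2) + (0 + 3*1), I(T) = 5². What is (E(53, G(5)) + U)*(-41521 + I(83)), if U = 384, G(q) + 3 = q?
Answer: -16224936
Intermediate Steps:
G(q) = -3 + q
I(T) = 25
E(c, a) = 5 + a (E(c, a) = (2 + a) + (0 + 3) = (2 + a) + 3 = 5 + a)
(E(53, G(5)) + U)*(-41521 + I(83)) = ((5 + (-3 + 5)) + 384)*(-41521 + 25) = ((5 + 2) + 384)*(-41496) = (7 + 384)*(-41496) = 391*(-41496) = -16224936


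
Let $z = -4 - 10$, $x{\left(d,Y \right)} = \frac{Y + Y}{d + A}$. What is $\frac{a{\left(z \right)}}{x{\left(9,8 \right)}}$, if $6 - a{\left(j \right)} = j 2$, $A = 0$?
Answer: $\frac{153}{8} \approx 19.125$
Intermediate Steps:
$x{\left(d,Y \right)} = \frac{2 Y}{d}$ ($x{\left(d,Y \right)} = \frac{Y + Y}{d + 0} = \frac{2 Y}{d}$)
$z = -14$ ($z = -4 - 10 = -14$)
$a{\left(j \right)} = 6 - 2 j$ ($a{\left(j \right)} = 6 - j 2 = 6 - 2 j$)
$\frac{a{\left(z \right)}}{x{\left(9,8 \right)}} = \frac{6 - -28}{2 \cdot 8 \cdot \frac{1}{9}} = \frac{6 + 28}{2 \cdot 8 \cdot \frac{1}{9}} = \frac{34}{\frac{16}{9}} = 34 \cdot \frac{9}{16} = \frac{153}{8}$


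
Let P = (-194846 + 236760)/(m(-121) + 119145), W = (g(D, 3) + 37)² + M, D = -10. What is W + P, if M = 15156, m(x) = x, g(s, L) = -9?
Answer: 948642237/59512 ≈ 15940.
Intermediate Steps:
W = 15940 (W = (-9 + 37)² + 15156 = 28² + 15156 = 784 + 15156 = 15940)
P = 20957/59512 (P = (-194846 + 236760)/(-121 + 119145) = 41914/119024 = 41914*(1/119024) = 20957/59512 ≈ 0.35215)
W + P = 15940 + 20957/59512 = 948642237/59512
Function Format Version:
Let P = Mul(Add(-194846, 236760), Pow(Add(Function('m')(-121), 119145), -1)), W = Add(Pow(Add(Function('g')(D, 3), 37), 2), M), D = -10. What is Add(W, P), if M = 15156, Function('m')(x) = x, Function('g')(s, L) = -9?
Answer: Rational(948642237, 59512) ≈ 15940.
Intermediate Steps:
W = 15940 (W = Add(Pow(Add(-9, 37), 2), 15156) = Add(Pow(28, 2), 15156) = Add(784, 15156) = 15940)
P = Rational(20957, 59512) (P = Mul(Add(-194846, 236760), Pow(Add(-121, 119145), -1)) = Mul(41914, Pow(119024, -1)) = Mul(41914, Rational(1, 119024)) = Rational(20957, 59512) ≈ 0.35215)
Add(W, P) = Add(15940, Rational(20957, 59512)) = Rational(948642237, 59512)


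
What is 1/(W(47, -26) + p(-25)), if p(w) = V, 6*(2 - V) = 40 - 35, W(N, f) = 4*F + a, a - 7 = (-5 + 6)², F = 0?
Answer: 6/55 ≈ 0.10909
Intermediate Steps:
a = 8 (a = 7 + (-5 + 6)² = 7 + 1² = 7 + 1 = 8)
W(N, f) = 8 (W(N, f) = 4*0 + 8 = 0 + 8 = 8)
V = 7/6 (V = 2 - (40 - 35)/6 = 2 - ⅙*5 = 2 - ⅚ = 7/6 ≈ 1.1667)
p(w) = 7/6
1/(W(47, -26) + p(-25)) = 1/(8 + 7/6) = 1/(55/6) = 6/55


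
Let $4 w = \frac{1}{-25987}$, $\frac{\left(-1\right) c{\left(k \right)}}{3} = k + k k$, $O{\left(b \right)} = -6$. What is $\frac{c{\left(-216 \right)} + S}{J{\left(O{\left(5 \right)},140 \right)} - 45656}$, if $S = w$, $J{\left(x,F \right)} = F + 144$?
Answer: $\frac{14482035361}{4716328656} \approx 3.0706$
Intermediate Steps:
$c{\left(k \right)} = - 3 k - 3 k^{2}$ ($c{\left(k \right)} = - 3 \left(k + k k\right) = - 3 \left(k + k^{2}\right) = - 3 k - 3 k^{2}$)
$w = - \frac{1}{103948}$ ($w = \frac{1}{4 \left(-25987\right)} = \frac{1}{4} \left(- \frac{1}{25987}\right) = - \frac{1}{103948} \approx -9.6202 \cdot 10^{-6}$)
$J{\left(x,F \right)} = 144 + F$
$S = - \frac{1}{103948} \approx -9.6202 \cdot 10^{-6}$
$\frac{c{\left(-216 \right)} + S}{J{\left(O{\left(5 \right)},140 \right)} - 45656} = \frac{\left(-3\right) \left(-216\right) \left(1 - 216\right) - \frac{1}{103948}}{\left(144 + 140\right) - 45656} = \frac{\left(-3\right) \left(-216\right) \left(-215\right) - \frac{1}{103948}}{284 - 45656} = \frac{-139320 - \frac{1}{103948}}{-45372} = \left(- \frac{14482035361}{103948}\right) \left(- \frac{1}{45372}\right) = \frac{14482035361}{4716328656}$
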